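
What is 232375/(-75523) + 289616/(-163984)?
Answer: -3748653198/774035227 ≈ -4.8430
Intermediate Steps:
232375/(-75523) + 289616/(-163984) = 232375*(-1/75523) + 289616*(-1/163984) = -232375/75523 - 18101/10249 = -3748653198/774035227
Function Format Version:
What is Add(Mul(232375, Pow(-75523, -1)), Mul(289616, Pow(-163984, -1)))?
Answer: Rational(-3748653198, 774035227) ≈ -4.8430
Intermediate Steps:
Add(Mul(232375, Pow(-75523, -1)), Mul(289616, Pow(-163984, -1))) = Add(Mul(232375, Rational(-1, 75523)), Mul(289616, Rational(-1, 163984))) = Add(Rational(-232375, 75523), Rational(-18101, 10249)) = Rational(-3748653198, 774035227)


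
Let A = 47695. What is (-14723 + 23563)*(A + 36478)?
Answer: 744089320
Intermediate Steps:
(-14723 + 23563)*(A + 36478) = (-14723 + 23563)*(47695 + 36478) = 8840*84173 = 744089320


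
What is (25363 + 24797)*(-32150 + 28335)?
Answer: -191360400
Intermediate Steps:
(25363 + 24797)*(-32150 + 28335) = 50160*(-3815) = -191360400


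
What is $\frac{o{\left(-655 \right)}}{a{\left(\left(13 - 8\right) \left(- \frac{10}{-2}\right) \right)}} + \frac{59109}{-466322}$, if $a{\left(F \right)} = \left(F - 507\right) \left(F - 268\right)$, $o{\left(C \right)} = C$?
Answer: $- \frac{1807160411}{13654607643} \approx -0.13235$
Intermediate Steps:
$a{\left(F \right)} = \left(-507 + F\right) \left(-268 + F\right)$
$\frac{o{\left(-655 \right)}}{a{\left(\left(13 - 8\right) \left(- \frac{10}{-2}\right) \right)}} + \frac{59109}{-466322} = - \frac{655}{135876 + \left(\left(13 - 8\right) \left(- \frac{10}{-2}\right)\right)^{2} - 775 \left(13 - 8\right) \left(- \frac{10}{-2}\right)} + \frac{59109}{-466322} = - \frac{655}{135876 + \left(5 \left(\left(-10\right) \left(- \frac{1}{2}\right)\right)\right)^{2} - 775 \cdot 5 \left(\left(-10\right) \left(- \frac{1}{2}\right)\right)} + 59109 \left(- \frac{1}{466322}\right) = - \frac{655}{135876 + \left(5 \cdot 5\right)^{2} - 775 \cdot 5 \cdot 5} - \frac{59109}{466322} = - \frac{655}{135876 + 25^{2} - 19375} - \frac{59109}{466322} = - \frac{655}{135876 + 625 - 19375} - \frac{59109}{466322} = - \frac{655}{117126} - \frac{59109}{466322} = - \frac{1807160411}{13654607643}$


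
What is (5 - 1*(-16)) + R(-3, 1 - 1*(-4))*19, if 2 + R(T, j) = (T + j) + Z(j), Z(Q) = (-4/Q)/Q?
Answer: 449/25 ≈ 17.960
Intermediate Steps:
Z(Q) = -4/Q²
R(T, j) = -2 + T + j - 4/j² (R(T, j) = -2 + ((T + j) - 4/j²) = -2 + (T + j - 4/j²) = -2 + T + j - 4/j²)
(5 - 1*(-16)) + R(-3, 1 - 1*(-4))*19 = (5 - 1*(-16)) + (-2 - 3 + (1 - 1*(-4)) - 4/(1 - 1*(-4))²)*19 = (5 + 16) + (-2 - 3 + (1 + 4) - 4/(1 + 4)²)*19 = 21 + (-2 - 3 + 5 - 4/5²)*19 = 21 + (-2 - 3 + 5 - 4*1/25)*19 = 21 + (-2 - 3 + 5 - 4/25)*19 = 21 - 4/25*19 = 21 - 76/25 = 449/25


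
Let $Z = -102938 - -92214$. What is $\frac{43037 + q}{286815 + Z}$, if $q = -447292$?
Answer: $- \frac{404255}{276091} \approx -1.4642$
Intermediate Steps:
$Z = -10724$ ($Z = -102938 + 92214 = -10724$)
$\frac{43037 + q}{286815 + Z} = \frac{43037 - 447292}{286815 - 10724} = - \frac{404255}{276091}$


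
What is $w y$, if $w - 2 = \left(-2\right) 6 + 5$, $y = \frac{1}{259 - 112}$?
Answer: $- \frac{5}{147} \approx -0.034014$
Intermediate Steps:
$y = \frac{1}{147} \approx 0.0068027$
$w = -5$ ($w = 2 + \left(\left(-2\right) 6 + 5\right) = 2 + \left(-12 + 5\right) = 2 - 7 = -5$)
$w y = \left(-5\right) \frac{1}{147} = - \frac{5}{147}$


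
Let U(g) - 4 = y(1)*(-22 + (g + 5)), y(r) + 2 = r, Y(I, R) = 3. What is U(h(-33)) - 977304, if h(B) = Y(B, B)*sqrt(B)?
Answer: -977283 - 3*I*sqrt(33) ≈ -9.7728e+5 - 17.234*I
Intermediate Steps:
y(r) = -2 + r
h(B) = 3*sqrt(B)
U(g) = 21 - g (U(g) = 4 + (-2 + 1)*(-22 + (g + 5)) = 4 - (-22 + (5 + g)) = 4 - (-17 + g) = 4 + (17 - g) = 21 - g)
U(h(-33)) - 977304 = (21 - 3*sqrt(-33)) - 977304 = (21 - 3*I*sqrt(33)) - 977304 = -977283 - 3*I*sqrt(33)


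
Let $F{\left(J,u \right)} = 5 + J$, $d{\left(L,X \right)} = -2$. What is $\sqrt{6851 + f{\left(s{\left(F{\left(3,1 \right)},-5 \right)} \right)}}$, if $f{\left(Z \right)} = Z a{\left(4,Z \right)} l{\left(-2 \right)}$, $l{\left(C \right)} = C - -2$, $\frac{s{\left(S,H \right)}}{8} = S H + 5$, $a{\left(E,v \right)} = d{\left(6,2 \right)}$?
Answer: $\sqrt{6851} \approx 82.771$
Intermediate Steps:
$a{\left(E,v \right)} = -2$
$s{\left(S,H \right)} = 40 + 8 H S$ ($s{\left(S,H \right)} = 8 \left(S H + 5\right) = 8 \left(H S + 5\right) = 8 \left(5 + H S\right) = 40 + 8 H S$)
$l{\left(C \right)} = 2 + C$ ($l{\left(C \right)} = C + 2 = 2 + C$)
$f{\left(Z \right)} = 0$ ($f{\left(Z \right)} = Z \left(-2\right) \left(2 - 2\right) = - 2 Z 0 = 0$)
$\sqrt{6851 + f{\left(s{\left(F{\left(3,1 \right)},-5 \right)} \right)}} = \sqrt{6851 + 0} = \sqrt{6851}$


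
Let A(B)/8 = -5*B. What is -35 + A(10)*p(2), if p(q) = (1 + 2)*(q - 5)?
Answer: 3565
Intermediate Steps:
A(B) = -40*B (A(B) = 8*(-5*B) = -40*B)
p(q) = -15 + 3*q (p(q) = 3*(-5 + q) = -15 + 3*q)
-35 + A(10)*p(2) = -35 + (-40*10)*(-15 + 3*2) = -35 - 400*(-15 + 6) = -35 - 400*(-9) = -35 + 3600 = 3565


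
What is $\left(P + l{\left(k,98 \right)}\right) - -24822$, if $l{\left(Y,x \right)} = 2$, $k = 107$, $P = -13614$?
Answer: $11210$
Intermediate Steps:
$\left(P + l{\left(k,98 \right)}\right) - -24822 = \left(-13614 + 2\right) - -24822 = -13612 + 24822 = 11210$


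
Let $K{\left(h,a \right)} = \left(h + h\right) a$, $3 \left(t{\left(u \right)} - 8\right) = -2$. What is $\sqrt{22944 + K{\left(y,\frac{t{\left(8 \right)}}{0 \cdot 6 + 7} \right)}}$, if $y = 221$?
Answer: $\frac{2 \sqrt{2580627}}{21} \approx 152.99$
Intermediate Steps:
$t{\left(u \right)} = \frac{22}{3}$ ($t{\left(u \right)} = 8 + \frac{1}{3} \left(-2\right) = 8 - \frac{2}{3} = \frac{22}{3}$)
$K{\left(h,a \right)} = 2 a h$ ($K{\left(h,a \right)} = 2 h a = 2 a h$)
$\sqrt{22944 + K{\left(y,\frac{t{\left(8 \right)}}{0 \cdot 6 + 7} \right)}} = \sqrt{22944 + 2 \frac{22}{3 \left(0 \cdot 6 + 7\right)} 221} = \sqrt{22944 + 2 \frac{22}{3 \left(0 + 7\right)} 221} = \sqrt{22944 + 2 \frac{22}{3 \cdot 7} \cdot 221} = \sqrt{22944 + 2 \cdot \frac{22}{3} \cdot \frac{1}{7} \cdot 221} = \sqrt{22944 + 2 \cdot \frac{22}{21} \cdot 221} = \sqrt{22944 + \frac{9724}{21}} = \sqrt{\frac{491548}{21}} = \frac{2 \sqrt{2580627}}{21}$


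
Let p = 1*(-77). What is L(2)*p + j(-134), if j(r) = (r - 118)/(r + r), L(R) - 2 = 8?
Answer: -51527/67 ≈ -769.06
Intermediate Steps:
L(R) = 10 (L(R) = 2 + 8 = 10)
j(r) = (-118 + r)/(2*r) (j(r) = (-118 + r)/((2*r)) = (-118 + r)*(1/(2*r)) = (-118 + r)/(2*r))
p = -77
L(2)*p + j(-134) = 10*(-77) + (½)*(-118 - 134)/(-134) = -770 + (½)*(-1/134)*(-252) = -770 + 63/67 = -51527/67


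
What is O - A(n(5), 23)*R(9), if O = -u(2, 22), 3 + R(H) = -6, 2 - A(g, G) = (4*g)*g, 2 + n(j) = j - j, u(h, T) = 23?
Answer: -149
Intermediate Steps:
n(j) = -2 (n(j) = -2 + (j - j) = -2 + 0 = -2)
A(g, G) = 2 - 4*g² (A(g, G) = 2 - 4*g*g = 2 - 4*g²)
R(H) = -9 (R(H) = -3 - 6 = -9)
O = -23 (O = -1*23 = -23)
O - A(n(5), 23)*R(9) = -23 - (2 - 4*(-2)²)*(-9) = -23 - (2 - 4*4)*(-9) = -23 - (2 - 16)*(-9) = -23 - (-14)*(-9) = -23 - 1*126 = -23 - 126 = -149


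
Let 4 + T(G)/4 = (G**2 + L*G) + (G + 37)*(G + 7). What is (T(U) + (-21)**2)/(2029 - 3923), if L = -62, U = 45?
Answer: -14421/1894 ≈ -7.6140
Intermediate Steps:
T(G) = -16 - 248*G + 4*G**2 + 4*(7 + G)*(37 + G) (T(G) = -16 + 4*((G**2 - 62*G) + (G + 37)*(G + 7)) = -16 + 4*((G**2 - 62*G) + (37 + G)*(7 + G)) = -16 + 4*((G**2 - 62*G) + (7 + G)*(37 + G)) = -16 + 4*(G**2 - 62*G + (7 + G)*(37 + G)) = -16 + (-248*G + 4*G**2 + 4*(7 + G)*(37 + G)) = -16 - 248*G + 4*G**2 + 4*(7 + G)*(37 + G))
(T(U) + (-21)**2)/(2029 - 3923) = ((1020 - 72*45 + 8*45**2) + (-21)**2)/(2029 - 3923) = ((1020 - 3240 + 8*2025) + 441)/(-1894) = ((1020 - 3240 + 16200) + 441)*(-1/1894) = (13980 + 441)*(-1/1894) = 14421*(-1/1894) = -14421/1894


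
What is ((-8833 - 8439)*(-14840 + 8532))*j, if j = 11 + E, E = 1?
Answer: 1307421312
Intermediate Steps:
j = 12 (j = 11 + 1 = 12)
((-8833 - 8439)*(-14840 + 8532))*j = ((-8833 - 8439)*(-14840 + 8532))*12 = -17272*(-6308)*12 = 108951776*12 = 1307421312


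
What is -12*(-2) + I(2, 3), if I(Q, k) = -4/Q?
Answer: 22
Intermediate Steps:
-12*(-2) + I(2, 3) = -12*(-2) - 4/2 = 24 - 4*½ = 24 - 2 = 22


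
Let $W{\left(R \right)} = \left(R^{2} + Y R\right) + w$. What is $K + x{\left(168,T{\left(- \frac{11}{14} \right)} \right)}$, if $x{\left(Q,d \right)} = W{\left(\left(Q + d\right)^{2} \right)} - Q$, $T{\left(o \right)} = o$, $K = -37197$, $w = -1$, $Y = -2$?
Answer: $\frac{30029896116553}{38416} \approx 7.817 \cdot 10^{8}$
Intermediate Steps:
$W{\left(R \right)} = -1 + R^{2} - 2 R$ ($W{\left(R \right)} = \left(R^{2} - 2 R\right) - 1 = -1 + R^{2} - 2 R$)
$x{\left(Q,d \right)} = -1 + \left(Q + d\right)^{4} - Q - 2 \left(Q + d\right)^{2}$ ($x{\left(Q,d \right)} = \left(-1 + \left(\left(Q + d\right)^{2}\right)^{2} - 2 \left(Q + d\right)^{2}\right) - Q = \left(-1 + \left(Q + d\right)^{4} - 2 \left(Q + d\right)^{2}\right) - Q = -1 + \left(Q + d\right)^{4} - Q - 2 \left(Q + d\right)^{2}$)
$K + x{\left(168,T{\left(- \frac{11}{14} \right)} \right)} = -37197 - \left(169 - \left(168 - \frac{11}{14}\right)^{4} + 2 \left(168 - \frac{11}{14}\right)^{2}\right) = -37197 - \left(169 - \frac{30033479838961}{38416} + \frac{5480281}{98}\right) = -37197 - - \frac{30031325076505}{38416} = -37197 + \frac{30031325076505}{38416} = \frac{30029896116553}{38416}$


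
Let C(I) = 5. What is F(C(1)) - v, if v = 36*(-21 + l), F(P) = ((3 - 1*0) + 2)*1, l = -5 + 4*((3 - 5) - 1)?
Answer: 1373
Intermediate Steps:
l = -17 (l = -5 + 4*(-2 - 1) = -5 + 4*(-3) = -5 - 12 = -17)
F(P) = 5 (F(P) = ((3 + 0) + 2)*1 = (3 + 2)*1 = 5*1 = 5)
v = -1368 (v = 36*(-21 - 17) = 36*(-38) = -1368)
F(C(1)) - v = 5 - 1*(-1368) = 5 + 1368 = 1373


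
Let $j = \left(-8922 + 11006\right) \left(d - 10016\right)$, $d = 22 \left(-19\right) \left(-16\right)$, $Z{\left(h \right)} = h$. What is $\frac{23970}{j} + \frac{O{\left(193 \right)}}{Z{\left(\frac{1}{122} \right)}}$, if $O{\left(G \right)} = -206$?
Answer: $- \frac{87152158417}{3467776} \approx -25132.0$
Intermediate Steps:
$d = 6688$ ($d = \left(-418\right) \left(-16\right) = 6688$)
$j = -6935552$ ($j = \left(-8922 + 11006\right) \left(6688 - 10016\right) = 2084 \left(-3328\right) = -6935552$)
$\frac{23970}{j} + \frac{O{\left(193 \right)}}{Z{\left(\frac{1}{122} \right)}} = \frac{23970}{-6935552} - \frac{206}{\frac{1}{122}} = 23970 \left(- \frac{1}{6935552}\right) - 206 \frac{1}{\frac{1}{122}} = - \frac{11985}{3467776} - 25132 = - \frac{87152158417}{3467776}$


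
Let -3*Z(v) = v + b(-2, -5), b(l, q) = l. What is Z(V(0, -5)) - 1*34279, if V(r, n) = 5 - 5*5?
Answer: -102815/3 ≈ -34272.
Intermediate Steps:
V(r, n) = -20 (V(r, n) = 5 - 25 = -20)
Z(v) = ⅔ - v/3 (Z(v) = -(v - 2)/3 = -(-2 + v)/3 = ⅔ - v/3)
Z(V(0, -5)) - 1*34279 = (⅔ - ⅓*(-20)) - 1*34279 = (⅔ + 20/3) - 34279 = 22/3 - 34279 = -102815/3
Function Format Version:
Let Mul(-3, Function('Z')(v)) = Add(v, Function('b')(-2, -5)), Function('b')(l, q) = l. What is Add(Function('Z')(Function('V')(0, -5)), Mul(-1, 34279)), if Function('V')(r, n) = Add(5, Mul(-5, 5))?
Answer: Rational(-102815, 3) ≈ -34272.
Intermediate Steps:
Function('V')(r, n) = -20 (Function('V')(r, n) = Add(5, -25) = -20)
Function('Z')(v) = Add(Rational(2, 3), Mul(Rational(-1, 3), v)) (Function('Z')(v) = Mul(Rational(-1, 3), Add(v, -2)) = Mul(Rational(-1, 3), Add(-2, v)) = Add(Rational(2, 3), Mul(Rational(-1, 3), v)))
Add(Function('Z')(Function('V')(0, -5)), Mul(-1, 34279)) = Add(Add(Rational(2, 3), Mul(Rational(-1, 3), -20)), Mul(-1, 34279)) = Add(Add(Rational(2, 3), Rational(20, 3)), -34279) = Add(Rational(22, 3), -34279) = Rational(-102815, 3)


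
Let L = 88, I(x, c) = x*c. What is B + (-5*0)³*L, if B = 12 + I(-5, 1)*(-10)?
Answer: 62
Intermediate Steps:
I(x, c) = c*x
B = 62 (B = 12 + (1*(-5))*(-10) = 12 - 5*(-10) = 12 + 50 = 62)
B + (-5*0)³*L = 62 + (-5*0)³*88 = 62 + 0³*88 = 62 + 0*88 = 62 + 0 = 62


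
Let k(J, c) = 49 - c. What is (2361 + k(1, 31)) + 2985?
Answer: 5364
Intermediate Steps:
(2361 + k(1, 31)) + 2985 = (2361 + (49 - 1*31)) + 2985 = (2361 + (49 - 31)) + 2985 = (2361 + 18) + 2985 = 2379 + 2985 = 5364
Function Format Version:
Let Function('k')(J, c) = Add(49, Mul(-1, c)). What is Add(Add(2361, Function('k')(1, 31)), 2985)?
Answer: 5364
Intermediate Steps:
Add(Add(2361, Function('k')(1, 31)), 2985) = Add(Add(2361, Add(49, Mul(-1, 31))), 2985) = Add(Add(2361, Add(49, -31)), 2985) = Add(Add(2361, 18), 2985) = Add(2379, 2985) = 5364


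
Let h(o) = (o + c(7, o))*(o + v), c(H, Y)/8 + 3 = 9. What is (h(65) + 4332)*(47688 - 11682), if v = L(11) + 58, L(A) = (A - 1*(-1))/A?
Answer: 7269503382/11 ≈ 6.6086e+8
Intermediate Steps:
c(H, Y) = 48 (c(H, Y) = -24 + 8*9 = -24 + 72 = 48)
L(A) = (1 + A)/A (L(A) = (A + 1)/A = (1 + A)/A)
v = 650/11 (v = (1 + 11)/11 + 58 = (1/11)*12 + 58 = 12/11 + 58 = 650/11 ≈ 59.091)
h(o) = (48 + o)*(650/11 + o) (h(o) = (o + 48)*(o + 650/11) = (48 + o)*(650/11 + o))
(h(65) + 4332)*(47688 - 11682) = ((31200/11 + 65² + (1178/11)*65) + 4332)*(47688 - 11682) = ((31200/11 + 4225 + 76570/11) + 4332)*36006 = (154245/11 + 4332)*36006 = (201897/11)*36006 = 7269503382/11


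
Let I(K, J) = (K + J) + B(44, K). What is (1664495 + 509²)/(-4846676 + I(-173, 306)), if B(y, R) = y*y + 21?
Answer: -320596/807431 ≈ -0.39706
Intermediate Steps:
B(y, R) = 21 + y² (B(y, R) = y² + 21 = 21 + y²)
I(K, J) = 1957 + J + K (I(K, J) = (K + J) + (21 + 44²) = (J + K) + (21 + 1936) = (J + K) + 1957 = 1957 + J + K)
(1664495 + 509²)/(-4846676 + I(-173, 306)) = (1664495 + 509²)/(-4846676 + (1957 + 306 - 173)) = (1664495 + 259081)/(-4846676 + 2090) = 1923576/(-4844586) = 1923576*(-1/4844586) = -320596/807431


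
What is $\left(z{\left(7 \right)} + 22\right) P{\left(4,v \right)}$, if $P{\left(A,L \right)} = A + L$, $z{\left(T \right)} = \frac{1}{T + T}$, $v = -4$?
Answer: $0$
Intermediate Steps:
$z{\left(T \right)} = \frac{1}{2 T}$
$\left(z{\left(7 \right)} + 22\right) P{\left(4,v \right)} = \left(\frac{1}{2 \cdot 7} + 22\right) \left(4 - 4\right) = \left(\frac{1}{2} \cdot \frac{1}{7} + 22\right) 0 = \left(\frac{1}{14} + 22\right) 0 = \frac{309}{14} \cdot 0 = 0$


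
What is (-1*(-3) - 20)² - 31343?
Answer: -31054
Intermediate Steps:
(-1*(-3) - 20)² - 31343 = (3 - 20)² - 31343 = (-17)² - 31343 = 289 - 31343 = -31054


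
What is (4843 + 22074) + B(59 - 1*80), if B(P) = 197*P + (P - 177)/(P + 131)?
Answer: 113891/5 ≈ 22778.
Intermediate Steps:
B(P) = 197*P + (-177 + P)/(131 + P)
(4843 + 22074) + B(59 - 1*80) = (4843 + 22074) + (-177 + 197*(59 - 1*80)**2 + 25808*(59 - 1*80))/(131 + (59 - 1*80)) = 26917 + (-177 + 197*(59 - 80)**2 + 25808*(59 - 80))/(131 + (59 - 80)) = 26917 + (-177 + 197*(-21)**2 + 25808*(-21))/(131 - 21) = 26917 + (-177 + 197*441 - 541968)/110 = 26917 + (-177 + 86877 - 541968)/110 = 26917 + (1/110)*(-455268) = 26917 - 20694/5 = 113891/5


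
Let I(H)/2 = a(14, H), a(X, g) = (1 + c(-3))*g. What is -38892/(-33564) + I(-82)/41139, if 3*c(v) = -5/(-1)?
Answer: 396324833/345197349 ≈ 1.1481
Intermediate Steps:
c(v) = 5/3 (c(v) = (-5/(-1))/3 = (-5*(-1))/3 = (1/3)*5 = 5/3)
a(X, g) = 8*g/3 (a(X, g) = (1 + 5/3)*g = 8*g/3)
I(H) = 16*H/3 (I(H) = 2*(8*H/3) = 16*H/3)
-38892/(-33564) + I(-82)/41139 = -38892/(-33564) + ((16/3)*(-82))/41139 = -38892*(-1/33564) - 1312/3*1/41139 = 3241/2797 - 1312/123417 = 396324833/345197349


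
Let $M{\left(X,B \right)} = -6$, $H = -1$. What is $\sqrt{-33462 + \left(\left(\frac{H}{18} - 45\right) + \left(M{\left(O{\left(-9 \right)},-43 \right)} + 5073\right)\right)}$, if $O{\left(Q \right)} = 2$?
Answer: $\frac{i \sqrt{1023842}}{6} \approx 168.64 i$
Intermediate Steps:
$\sqrt{-33462 + \left(\left(\frac{H}{18} - 45\right) + \left(M{\left(O{\left(-9 \right)},-43 \right)} + 5073\right)\right)} = \sqrt{-33462 + \left(\left(\frac{1}{18} \left(-1\right) - 45\right) + \left(-6 + 5073\right)\right)} = \sqrt{-33462 + \left(\left(\frac{1}{18} \left(-1\right) - 45\right) + 5067\right)} = \sqrt{-33462 + \left(\left(- \frac{1}{18} - 45\right) + 5067\right)} = \sqrt{-33462 + \left(- \frac{811}{18} + 5067\right)} = \sqrt{-33462 + \frac{90395}{18}} = \sqrt{- \frac{511921}{18}} = \frac{i \sqrt{1023842}}{6}$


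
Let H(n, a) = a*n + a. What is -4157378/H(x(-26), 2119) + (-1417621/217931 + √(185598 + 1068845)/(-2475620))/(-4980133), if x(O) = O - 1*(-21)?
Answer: 13840821492554815/28218459485398 + √1254443/12328916857460 ≈ 490.49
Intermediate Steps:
x(O) = 21 + O (x(O) = O + 21 = 21 + O)
H(n, a) = a + a*n
-4157378/H(x(-26), 2119) + (-1417621/217931 + √(185598 + 1068845)/(-2475620))/(-4980133) = -4157378*1/(2119*(1 + (21 - 26))) + (-1417621/217931 + √(185598 + 1068845)/(-2475620))/(-4980133) = -4157378*1/(2119*(1 - 5)) + (-1417621*1/217931 + √1254443*(-1/2475620))*(-1/4980133) = -4157378/(2119*(-4)) + (-1417621/217931 - √1254443/2475620)*(-1/4980133) = -4157378/(-8476) + (1417621/1085325364823 + √1254443/12328916857460) = -4157378*(-1/8476) + (1417621/1085325364823 + √1254443/12328916857460) = 2078689/4238 + (1417621/1085325364823 + √1254443/12328916857460) = 13840821492554815/28218459485398 + √1254443/12328916857460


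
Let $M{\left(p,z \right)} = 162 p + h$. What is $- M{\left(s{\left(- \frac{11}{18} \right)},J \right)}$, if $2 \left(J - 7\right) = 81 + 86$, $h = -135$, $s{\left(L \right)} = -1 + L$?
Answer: $396$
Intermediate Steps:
$J = \frac{181}{2}$ ($J = 7 + \frac{81 + 86}{2} = 7 + \frac{1}{2} \cdot 167 = 7 + \frac{167}{2} = \frac{181}{2} \approx 90.5$)
$M{\left(p,z \right)} = -135 + 162 p$ ($M{\left(p,z \right)} = 162 p - 135 = -135 + 162 p$)
$- M{\left(s{\left(- \frac{11}{18} \right)},J \right)} = - (-135 + 162 \left(-1 - \frac{11}{18}\right)) = - (-135 + 162 \left(- \frac{29}{18}\right)) = - (-135 - 261) = \left(-1\right) \left(-396\right) = 396$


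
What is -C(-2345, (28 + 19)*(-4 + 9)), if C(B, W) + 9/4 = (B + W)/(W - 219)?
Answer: 1073/8 ≈ 134.13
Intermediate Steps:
C(B, W) = -9/4 + (B + W)/(-219 + W) (C(B, W) = -9/4 + (B + W)/(W - 219) = -9/4 + (B + W)/(-219 + W))
-C(-2345, (28 + 19)*(-4 + 9)) = -(1971 - 5*(28 + 19)*(-4 + 9) + 4*(-2345))/(4*(-219 + (28 + 19)*(-4 + 9))) = -(1971 - 235*5 - 9380)/(4*(-219 + 47*5)) = -(1971 - 5*235 - 9380)/(4*(-219 + 235)) = -(1971 - 1175 - 9380)/(4*16) = -(-8584)/(4*16) = -1*(-1073/8) = 1073/8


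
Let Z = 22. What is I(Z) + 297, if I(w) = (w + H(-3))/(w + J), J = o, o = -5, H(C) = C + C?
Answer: 5065/17 ≈ 297.94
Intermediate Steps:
H(C) = 2*C
J = -5
I(w) = (-6 + w)/(-5 + w) (I(w) = (w + 2*(-3))/(w - 5) = (w - 6)/(-5 + w) = (-6 + w)/(-5 + w))
I(Z) + 297 = (-6 + 22)/(-5 + 22) + 297 = 16/17 + 297 = 5065/17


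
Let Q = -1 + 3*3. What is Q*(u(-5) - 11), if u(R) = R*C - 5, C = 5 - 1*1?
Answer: -288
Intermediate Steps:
C = 4 (C = 5 - 1 = 4)
Q = 8 (Q = -1 + 9 = 8)
u(R) = -5 + 4*R (u(R) = R*4 - 5 = 4*R - 5 = -5 + 4*R)
Q*(u(-5) - 11) = 8*((-5 + 4*(-5)) - 11) = 8*((-5 - 20) - 11) = 8*(-25 - 11) = 8*(-36) = -288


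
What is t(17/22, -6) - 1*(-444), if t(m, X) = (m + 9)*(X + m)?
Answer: 190171/484 ≈ 392.92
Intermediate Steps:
t(m, X) = (9 + m)*(X + m)
t(17/22, -6) - 1*(-444) = ((17/22)**2 + 9*(-6) + 9*(17/22) - 102/22) - 1*(-444) = ((17*(1/22))**2 - 54 + 9*(17*(1/22)) - 102/22) + 444 = ((17/22)**2 - 54 + 9*(17/22) - 6*17/22) + 444 = (289/484 - 54 + 153/22 - 51/11) + 444 = -24725/484 + 444 = 190171/484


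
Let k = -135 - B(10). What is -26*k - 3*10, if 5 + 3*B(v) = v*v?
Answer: 12910/3 ≈ 4303.3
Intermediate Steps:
B(v) = -5/3 + v²/3 (B(v) = -5/3 + (v*v)/3 = -5/3 + v²/3)
k = -500/3 (k = -135 - (-5/3 + (⅓)*10²) = -135 - (-5/3 + (⅓)*100) = -135 - (-5/3 + 100/3) = -135 - 1*95/3 = -135 - 95/3 = -500/3 ≈ -166.67)
-26*k - 3*10 = -26*(-500/3) - 3*10 = 13000/3 - 30 = 12910/3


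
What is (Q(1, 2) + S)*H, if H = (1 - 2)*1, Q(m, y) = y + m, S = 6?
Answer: -9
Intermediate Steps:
Q(m, y) = m + y
H = -1 (H = -1*1 = -1)
(Q(1, 2) + S)*H = ((1 + 2) + 6)*(-1) = (3 + 6)*(-1) = 9*(-1) = -9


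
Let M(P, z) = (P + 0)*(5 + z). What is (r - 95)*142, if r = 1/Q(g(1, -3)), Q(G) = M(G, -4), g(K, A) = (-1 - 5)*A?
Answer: -121339/9 ≈ -13482.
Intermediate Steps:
M(P, z) = P*(5 + z)
g(K, A) = -6*A
Q(G) = G (Q(G) = G*(5 - 4) = G*1 = G)
r = 1/18 (r = 1/(-6*(-3)) = 1/18 ≈ 0.055556)
(r - 95)*142 = (1/18 - 95)*142 = -1709/18*142 = -121339/9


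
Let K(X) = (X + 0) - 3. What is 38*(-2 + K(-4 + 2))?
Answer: -266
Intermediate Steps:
K(X) = -3 + X (K(X) = X - 3 = -3 + X)
38*(-2 + K(-4 + 2)) = 38*(-2 + (-3 + (-4 + 2))) = 38*(-2 + (-3 - 2)) = 38*(-2 - 5) = 38*(-7) = -266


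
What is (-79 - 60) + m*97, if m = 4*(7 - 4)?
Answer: 1025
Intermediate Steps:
m = 12 (m = 4*3 = 12)
(-79 - 60) + m*97 = (-79 - 60) + 12*97 = -139 + 1164 = 1025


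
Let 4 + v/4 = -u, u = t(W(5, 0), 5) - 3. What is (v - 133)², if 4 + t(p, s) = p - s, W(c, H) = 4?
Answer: 13689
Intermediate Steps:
t(p, s) = -4 + p - s (t(p, s) = -4 + (p - s) = -4 + p - s)
u = -8 (u = (-4 + 4 - 1*5) - 3 = (-4 + 4 - 5) - 3 = -5 - 3 = -8)
v = 16 (v = -16 + 4*(-1*(-8)) = -16 + 4*8 = -16 + 32 = 16)
(v - 133)² = (16 - 133)² = (-117)² = 13689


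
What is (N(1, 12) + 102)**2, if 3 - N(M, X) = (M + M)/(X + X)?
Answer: 1585081/144 ≈ 11008.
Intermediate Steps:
N(M, X) = 3 - M/X (N(M, X) = 3 - (M + M)/(X + X) = 3 - 2*M/(2*X) = 3 - 2*M*1/(2*X) = 3 - M/X)
(N(1, 12) + 102)**2 = ((3 - 1*1/12) + 102)**2 = ((3 - 1*1*1/12) + 102)**2 = ((3 - 1/12) + 102)**2 = (35/12 + 102)**2 = (1259/12)**2 = 1585081/144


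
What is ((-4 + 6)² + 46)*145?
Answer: 7250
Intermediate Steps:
((-4 + 6)² + 46)*145 = (2² + 46)*145 = (4 + 46)*145 = 50*145 = 7250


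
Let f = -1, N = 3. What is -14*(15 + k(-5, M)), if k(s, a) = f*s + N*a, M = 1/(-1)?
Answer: -238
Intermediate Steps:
M = -1 (M = 1*(-1) = -1)
k(s, a) = -s + 3*a
-14*(15 + k(-5, M)) = -14*(15 + (-1*(-5) + 3*(-1))) = -14*(15 + (5 - 3)) = -14*(15 + 2) = -14*17 = -238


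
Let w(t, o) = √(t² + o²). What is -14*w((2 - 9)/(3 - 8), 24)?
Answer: -14*√14449/5 ≈ -336.57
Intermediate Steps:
w(t, o) = √(o² + t²)
-14*w((2 - 9)/(3 - 8), 24) = -14*√(24² + ((2 - 9)/(3 - 8))²) = -14*√(576 + (-7/(-5))²) = -14*√(576 + (-7*(-⅕))²) = -14*√(576 + (7/5)²) = -14*√(576 + 49/25) = -14*√14449/5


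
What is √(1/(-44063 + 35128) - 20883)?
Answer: 73*I*√312850090/8935 ≈ 144.51*I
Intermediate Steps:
√(1/(-44063 + 35128) - 20883) = √(1/(-8935) - 20883) = √(-1/8935 - 20883) = √(-186589606/8935) = 73*I*√312850090/8935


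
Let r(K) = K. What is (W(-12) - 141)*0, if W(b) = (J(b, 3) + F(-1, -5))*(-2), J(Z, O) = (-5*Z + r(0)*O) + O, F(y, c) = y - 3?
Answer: 0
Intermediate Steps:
F(y, c) = -3 + y
J(Z, O) = O - 5*Z (J(Z, O) = (-5*Z + 0*O) + O = (-5*Z + 0) + O = -5*Z + O = O - 5*Z)
W(b) = 2 + 10*b (W(b) = ((3 - 5*b) + (-3 - 1))*(-2) = ((3 - 5*b) - 4)*(-2) = (-1 - 5*b)*(-2) = 2 + 10*b)
(W(-12) - 141)*0 = ((2 + 10*(-12)) - 141)*0 = ((2 - 120) - 141)*0 = (-118 - 141)*0 = -259*0 = 0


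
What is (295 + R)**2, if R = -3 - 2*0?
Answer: 85264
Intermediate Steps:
R = -3 (R = -3 + 0 = -3)
(295 + R)**2 = (295 - 3)**2 = 292**2 = 85264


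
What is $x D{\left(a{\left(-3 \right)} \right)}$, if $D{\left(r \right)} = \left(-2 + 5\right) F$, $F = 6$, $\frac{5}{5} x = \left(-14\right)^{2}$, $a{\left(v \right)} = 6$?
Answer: $3528$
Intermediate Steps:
$x = 196$ ($x = \left(-14\right)^{2} = 196$)
$D{\left(r \right)} = 18$ ($D{\left(r \right)} = \left(-2 + 5\right) 6 = 3 \cdot 6 = 18$)
$x D{\left(a{\left(-3 \right)} \right)} = 196 \cdot 18 = 3528$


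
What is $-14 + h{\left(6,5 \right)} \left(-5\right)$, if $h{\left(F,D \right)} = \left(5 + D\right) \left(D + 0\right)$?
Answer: $-264$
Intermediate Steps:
$h{\left(F,D \right)} = D \left(5 + D\right)$ ($h{\left(F,D \right)} = \left(5 + D\right) D = D \left(5 + D\right)$)
$-14 + h{\left(6,5 \right)} \left(-5\right) = -14 + 5 \left(5 + 5\right) \left(-5\right) = -14 + 5 \cdot 10 \left(-5\right) = -14 + 50 \left(-5\right) = -14 - 250 = -264$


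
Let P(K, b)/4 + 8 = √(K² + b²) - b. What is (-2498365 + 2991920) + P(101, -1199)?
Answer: 498319 + 4*√1447802 ≈ 5.0313e+5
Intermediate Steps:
P(K, b) = -32 - 4*b + 4*√(K² + b²) (P(K, b) = -32 + 4*(√(K² + b²) - b) = -32 + (-4*b + 4*√(K² + b²)) = -32 - 4*b + 4*√(K² + b²))
(-2498365 + 2991920) + P(101, -1199) = (-2498365 + 2991920) + (-32 - 4*(-1199) + 4*√(101² + (-1199)²)) = 493555 + (-32 + 4796 + 4*√(10201 + 1437601)) = 493555 + (-32 + 4796 + 4*√1447802) = 493555 + (4764 + 4*√1447802) = 498319 + 4*√1447802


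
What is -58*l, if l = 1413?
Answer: -81954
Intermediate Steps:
-58*l = -58*1413 = -81954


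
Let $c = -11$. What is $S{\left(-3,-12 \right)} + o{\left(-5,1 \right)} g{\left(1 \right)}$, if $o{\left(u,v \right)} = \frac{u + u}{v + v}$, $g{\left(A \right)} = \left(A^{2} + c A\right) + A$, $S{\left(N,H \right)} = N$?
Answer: $42$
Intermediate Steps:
$g{\left(A \right)} = A^{2} - 10 A$ ($g{\left(A \right)} = \left(A^{2} - 11 A\right) + A = A^{2} - 10 A$)
$o{\left(u,v \right)} = \frac{u}{v}$ ($o{\left(u,v \right)} = \frac{2 u}{2 v} = 2 u \frac{1}{2 v} = \frac{u}{v}$)
$S{\left(-3,-12 \right)} + o{\left(-5,1 \right)} g{\left(1 \right)} = -3 + - \frac{5}{1} \cdot 1 \left(-10 + 1\right) = -3 + \left(-5\right) 1 \cdot 1 \left(-9\right) = -3 - -45 = -3 + 45 = 42$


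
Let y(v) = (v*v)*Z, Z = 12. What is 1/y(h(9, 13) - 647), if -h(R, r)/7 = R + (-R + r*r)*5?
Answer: 1/477793200 ≈ 2.0930e-9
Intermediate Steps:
h(R, r) = -35*r² + 28*R (h(R, r) = -7*(R + (-R + r*r)*5) = -7*(R + (-R + r²)*5) = -7*(R + (r² - R)*5) = -7*(R + (-5*R + 5*r²)) = -7*(-4*R + 5*r²) = -35*r² + 28*R)
y(v) = 12*v² (y(v) = (v*v)*12 = v²*12 = 12*v²)
1/y(h(9, 13) - 647) = 1/(12*((-35*13² + 28*9) - 647)²) = 1/(12*((-35*169 + 252) - 647)²) = 1/(12*((-5915 + 252) - 647)²) = 1/(12*(-5663 - 647)²) = 1/(12*(-6310)²) = 1/(12*39816100) = 1/477793200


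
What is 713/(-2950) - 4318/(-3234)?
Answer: 5216129/4770150 ≈ 1.0935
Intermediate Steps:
713/(-2950) - 4318/(-3234) = 713*(-1/2950) - 4318*(-1/3234) = -713/2950 + 2159/1617 = 5216129/4770150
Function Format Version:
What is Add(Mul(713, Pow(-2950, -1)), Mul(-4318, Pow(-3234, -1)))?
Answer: Rational(5216129, 4770150) ≈ 1.0935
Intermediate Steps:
Add(Mul(713, Pow(-2950, -1)), Mul(-4318, Pow(-3234, -1))) = Add(Mul(713, Rational(-1, 2950)), Mul(-4318, Rational(-1, 3234))) = Add(Rational(-713, 2950), Rational(2159, 1617)) = Rational(5216129, 4770150)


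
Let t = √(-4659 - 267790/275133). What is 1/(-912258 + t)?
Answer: -250992280314/228969716936801449 - 23*I*√666826920849/228969716936801449 ≈ -1.0962e-6 - 8.2027e-11*I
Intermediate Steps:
t = 23*I*√666826920849/275133 (t = √(-4659 - 267790*1/275133) = √(-4659 - 267790/275133) = √(-1282112437/275133) = 23*I*√666826920849/275133 ≈ 68.264*I)
1/(-912258 + t) = 1/(-912258 + 23*I*√666826920849/275133)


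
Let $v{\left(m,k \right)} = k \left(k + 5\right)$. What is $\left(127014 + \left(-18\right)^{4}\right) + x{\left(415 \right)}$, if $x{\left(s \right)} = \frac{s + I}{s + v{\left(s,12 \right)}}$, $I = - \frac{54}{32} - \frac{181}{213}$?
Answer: $\frac{489396374153}{2109552} \approx 2.3199 \cdot 10^{5}$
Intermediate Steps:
$v{\left(m,k \right)} = k \left(5 + k\right)$
$I = - \frac{8647}{3408}$ ($I = \left(-54\right) \frac{1}{32} - \frac{181}{213} = - \frac{27}{16} - \frac{181}{213} = - \frac{8647}{3408} \approx -2.5373$)
$x{\left(s \right)} = \frac{- \frac{8647}{3408} + s}{204 + s}$ ($x{\left(s \right)} = \frac{s - \frac{8647}{3408}}{s + 12 \left(5 + 12\right)} = \frac{- \frac{8647}{3408} + s}{s + 12 \cdot 17} = \frac{- \frac{8647}{3408} + s}{s + 204} = \frac{- \frac{8647}{3408} + s}{204 + s}$)
$\left(127014 + \left(-18\right)^{4}\right) + x{\left(415 \right)} = \left(127014 + \left(-18\right)^{4}\right) + \frac{- \frac{8647}{3408} + 415}{204 + 415} = \left(127014 + 104976\right) + \frac{1}{619} \cdot \frac{1405673}{3408} = 231990 + \frac{1}{619} \cdot \frac{1405673}{3408} = 231990 + \frac{1405673}{2109552} = \frac{489396374153}{2109552}$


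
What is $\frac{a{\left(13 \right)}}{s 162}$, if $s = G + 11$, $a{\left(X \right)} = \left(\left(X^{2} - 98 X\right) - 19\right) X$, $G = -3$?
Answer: $- \frac{3653}{324} \approx -11.275$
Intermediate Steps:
$a{\left(X \right)} = X \left(-19 + X^{2} - 98 X\right)$ ($a{\left(X \right)} = \left(-19 + X^{2} - 98 X\right) X = X \left(-19 + X^{2} - 98 X\right)$)
$s = 8$ ($s = -3 + 11 = 8$)
$\frac{a{\left(13 \right)}}{s 162} = \frac{13 \left(-19 + 13^{2} - 1274\right)}{8 \cdot 162} = \frac{13 \left(-19 + 169 - 1274\right)}{1296} = 13 \left(-1124\right) \frac{1}{1296} = \left(-14612\right) \frac{1}{1296} = - \frac{3653}{324}$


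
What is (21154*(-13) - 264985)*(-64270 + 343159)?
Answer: -150596434443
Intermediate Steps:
(21154*(-13) - 264985)*(-64270 + 343159) = (-275002 - 264985)*278889 = -539987*278889 = -150596434443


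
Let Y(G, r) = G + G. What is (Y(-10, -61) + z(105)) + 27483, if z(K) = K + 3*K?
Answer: 27883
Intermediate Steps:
Y(G, r) = 2*G
z(K) = 4*K
(Y(-10, -61) + z(105)) + 27483 = (2*(-10) + 4*105) + 27483 = (-20 + 420) + 27483 = 400 + 27483 = 27883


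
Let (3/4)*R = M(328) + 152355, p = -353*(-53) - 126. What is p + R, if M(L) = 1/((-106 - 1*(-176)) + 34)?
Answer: 17294395/78 ≈ 2.2172e+5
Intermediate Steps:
M(L) = 1/104 (M(L) = 1/((-106 + 176) + 34) = 1/(70 + 34) = 1/104)
p = 18583 (p = 18709 - 126 = 18583)
R = 15844921/78 (R = 4*(1/104 + 152355)/3 = (4/3)*(15844921/104) = 15844921/78 ≈ 2.0314e+5)
p + R = 18583 + 15844921/78 = 17294395/78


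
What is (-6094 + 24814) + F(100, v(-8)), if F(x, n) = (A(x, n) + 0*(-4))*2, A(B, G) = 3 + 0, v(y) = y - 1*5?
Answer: 18726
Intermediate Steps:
v(y) = -5 + y (v(y) = y - 5 = -5 + y)
A(B, G) = 3
F(x, n) = 6 (F(x, n) = (3 + 0*(-4))*2 = (3 + 0)*2 = 3*2 = 6)
(-6094 + 24814) + F(100, v(-8)) = (-6094 + 24814) + 6 = 18720 + 6 = 18726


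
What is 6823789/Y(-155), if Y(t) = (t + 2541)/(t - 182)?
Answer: -2299616893/2386 ≈ -9.6380e+5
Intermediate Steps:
Y(t) = (2541 + t)/(-182 + t)
6823789/Y(-155) = 6823789/(((2541 - 155)/(-182 - 155))) = 6823789/((2386/(-337))) = 6823789/((-1/337*2386)) = 6823789/(-2386/337) = 6823789*(-337/2386) = -2299616893/2386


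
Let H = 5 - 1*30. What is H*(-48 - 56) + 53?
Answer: 2653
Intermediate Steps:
H = -25 (H = 5 - 30 = -25)
H*(-48 - 56) + 53 = -25*(-48 - 56) + 53 = -25*(-104) + 53 = 2600 + 53 = 2653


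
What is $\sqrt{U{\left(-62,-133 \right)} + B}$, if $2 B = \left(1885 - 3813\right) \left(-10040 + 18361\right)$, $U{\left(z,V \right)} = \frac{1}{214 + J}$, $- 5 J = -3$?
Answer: $\frac{i \sqrt{9235321093711}}{1073} \approx 2832.2 i$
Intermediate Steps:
$J = \frac{3}{5}$ ($J = \left(- \frac{1}{5}\right) \left(-3\right) = \frac{3}{5} \approx 0.6$)
$U{\left(z,V \right)} = \frac{5}{1073}$ ($U{\left(z,V \right)} = \frac{1}{214 + \frac{3}{5}} = \frac{1}{\frac{1073}{5}} = \frac{5}{1073}$)
$B = -8021444$ ($B = \frac{\left(1885 - 3813\right) \left(-10040 + 18361\right)}{2} = \frac{\left(-1928\right) 8321}{2} = \frac{1}{2} \left(-16042888\right) = -8021444$)
$\sqrt{U{\left(-62,-133 \right)} + B} = \sqrt{\frac{5}{1073} - 8021444} = \sqrt{- \frac{8607009407}{1073}} = \frac{i \sqrt{9235321093711}}{1073}$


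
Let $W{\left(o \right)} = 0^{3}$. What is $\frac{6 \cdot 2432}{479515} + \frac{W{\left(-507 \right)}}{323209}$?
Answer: $\frac{14592}{479515} \approx 0.030431$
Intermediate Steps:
$W{\left(o \right)} = 0$
$\frac{6 \cdot 2432}{479515} + \frac{W{\left(-507 \right)}}{323209} = \frac{6 \cdot 2432}{479515} + \frac{0}{323209} = 14592 \cdot \frac{1}{479515} + 0 \cdot \frac{1}{323209} = \frac{14592}{479515} + 0 = \frac{14592}{479515}$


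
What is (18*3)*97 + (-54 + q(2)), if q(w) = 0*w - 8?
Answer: 5176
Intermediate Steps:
q(w) = -8 (q(w) = 0 - 8 = -8)
(18*3)*97 + (-54 + q(2)) = (18*3)*97 + (-54 - 8) = 54*97 - 62 = 5238 - 62 = 5176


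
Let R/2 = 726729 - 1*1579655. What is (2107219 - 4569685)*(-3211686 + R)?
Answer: 12109270128708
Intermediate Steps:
R = -1705852 (R = 2*(726729 - 1*1579655) = 2*(726729 - 1579655) = 2*(-852926) = -1705852)
(2107219 - 4569685)*(-3211686 + R) = (2107219 - 4569685)*(-3211686 - 1705852) = -2462466*(-4917538) = 12109270128708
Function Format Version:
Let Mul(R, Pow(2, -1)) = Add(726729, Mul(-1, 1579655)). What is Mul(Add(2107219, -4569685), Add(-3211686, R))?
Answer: 12109270128708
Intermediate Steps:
R = -1705852 (R = Mul(2, Add(726729, Mul(-1, 1579655))) = Mul(2, Add(726729, -1579655)) = Mul(2, -852926) = -1705852)
Mul(Add(2107219, -4569685), Add(-3211686, R)) = Mul(Add(2107219, -4569685), Add(-3211686, -1705852)) = Mul(-2462466, -4917538) = 12109270128708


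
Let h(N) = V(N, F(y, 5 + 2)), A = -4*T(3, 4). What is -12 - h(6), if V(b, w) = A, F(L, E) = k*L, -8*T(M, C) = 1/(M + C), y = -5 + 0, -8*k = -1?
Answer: -169/14 ≈ -12.071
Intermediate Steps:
k = 1/8 (k = -1/8*(-1) = 1/8 ≈ 0.12500)
y = -5
T(M, C) = -1/(8*(C + M)) (T(M, C) = -1/(8*(M + C)) = -1/(8*(C + M)))
A = 1/14 (A = -(-4)/(8*4 + 8*3) = -(-4)/(32 + 24) = -(-4)/56 = -4*(-1/56) = 1/14 ≈ 0.071429)
F(L, E) = L/8
V(b, w) = 1/14
h(N) = 1/14
-12 - h(6) = -12 - 1*1/14 = -12 - 1/14 = -169/14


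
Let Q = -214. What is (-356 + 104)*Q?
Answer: 53928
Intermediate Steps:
(-356 + 104)*Q = (-356 + 104)*(-214) = -252*(-214) = 53928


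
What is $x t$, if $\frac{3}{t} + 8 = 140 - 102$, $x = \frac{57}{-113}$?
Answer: $- \frac{57}{1130} \approx -0.050442$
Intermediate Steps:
$x = - \frac{57}{113}$ ($x = 57 \left(- \frac{1}{113}\right) = - \frac{57}{113} \approx -0.50443$)
$t = \frac{1}{10}$ ($t = \frac{3}{-8 + \left(140 - 102\right)} = \frac{3}{-8 + 38} = \frac{3}{30} = 3 \cdot \frac{1}{30} = \frac{1}{10} \approx 0.1$)
$x t = \left(- \frac{57}{113}\right) \frac{1}{10} = - \frac{57}{1130}$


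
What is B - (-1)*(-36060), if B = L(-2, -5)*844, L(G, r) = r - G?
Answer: -38592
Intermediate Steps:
B = -2532 (B = (-5 - 1*(-2))*844 = (-5 + 2)*844 = -3*844 = -2532)
B - (-1)*(-36060) = -2532 - (-1)*(-36060) = -2532 - 1*36060 = -2532 - 36060 = -38592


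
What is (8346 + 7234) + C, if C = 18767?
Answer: 34347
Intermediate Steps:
(8346 + 7234) + C = (8346 + 7234) + 18767 = 15580 + 18767 = 34347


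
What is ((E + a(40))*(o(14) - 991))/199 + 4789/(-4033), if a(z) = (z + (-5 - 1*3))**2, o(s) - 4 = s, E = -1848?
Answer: 3232512805/802567 ≈ 4027.7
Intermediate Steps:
o(s) = 4 + s
a(z) = (-8 + z)**2 (a(z) = (z + (-5 - 3))**2 = (z - 8)**2 = (-8 + z)**2)
((E + a(40))*(o(14) - 991))/199 + 4789/(-4033) = ((-1848 + (-8 + 40)**2)*((4 + 14) - 991))/199 + 4789/(-4033) = ((-1848 + 32**2)*(18 - 991))*(1/199) + 4789*(-1/4033) = ((-1848 + 1024)*(-973))*(1/199) - 4789/4033 = -824*(-973)*(1/199) - 4789/4033 = 801752*(1/199) - 4789/4033 = 801752/199 - 4789/4033 = 3232512805/802567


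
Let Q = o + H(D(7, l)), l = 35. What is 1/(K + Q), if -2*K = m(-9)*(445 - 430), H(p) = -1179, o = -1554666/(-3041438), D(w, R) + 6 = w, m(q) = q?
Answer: -3041438/3379003671 ≈ -0.00090010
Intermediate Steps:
D(w, R) = -6 + w
o = 777333/1520719 (o = -1554666*(-1/3041438) = 777333/1520719 ≈ 0.51116)
K = 135/2 (K = -(-9)*(445 - 430)/2 = -(-9)*15/2 = -1/2*(-135) = 135/2 ≈ 67.500)
Q = -1792150368/1520719 (Q = 777333/1520719 - 1179 = -1792150368/1520719 ≈ -1178.5)
1/(K + Q) = 1/(135/2 - 1792150368/1520719) = 1/(-3379003671/3041438) = -3041438/3379003671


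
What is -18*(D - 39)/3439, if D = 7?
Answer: 576/3439 ≈ 0.16749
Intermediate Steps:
-18*(D - 39)/3439 = -18*(7 - 39)/3439 = -18*(-32)*(1/3439) = 576*(1/3439) = 576/3439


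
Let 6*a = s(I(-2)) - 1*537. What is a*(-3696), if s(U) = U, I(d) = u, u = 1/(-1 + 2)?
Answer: 330176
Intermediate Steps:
u = 1 (u = 1/1 = 1)
I(d) = 1
a = -268/3 (a = (1 - 1*537)/6 = (1 - 537)/6 = (⅙)*(-536) = -268/3 ≈ -89.333)
a*(-3696) = -268/3*(-3696) = 330176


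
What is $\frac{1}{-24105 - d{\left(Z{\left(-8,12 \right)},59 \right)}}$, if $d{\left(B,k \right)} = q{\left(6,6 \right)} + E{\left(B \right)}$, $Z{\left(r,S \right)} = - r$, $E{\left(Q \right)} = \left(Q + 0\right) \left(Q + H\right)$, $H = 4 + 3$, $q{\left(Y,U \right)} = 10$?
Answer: $- \frac{1}{24235} \approx -4.1263 \cdot 10^{-5}$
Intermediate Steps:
$H = 7$
$E{\left(Q \right)} = Q \left(7 + Q\right)$ ($E{\left(Q \right)} = \left(Q + 0\right) \left(Q + 7\right) = Q \left(7 + Q\right)$)
$d{\left(B,k \right)} = 10 + B \left(7 + B\right)$
$\frac{1}{-24105 - d{\left(Z{\left(-8,12 \right)},59 \right)}} = \frac{1}{-24105 - \left(10 + \left(-1\right) \left(-8\right) \left(7 - -8\right)\right)} = \frac{1}{-24105 - \left(10 + 8 \left(7 + 8\right)\right)} = \frac{1}{-24105 - \left(10 + 8 \cdot 15\right)} = \frac{1}{-24105 - \left(10 + 120\right)} = \frac{1}{-24105 - 130} = \frac{1}{-24235} = - \frac{1}{24235}$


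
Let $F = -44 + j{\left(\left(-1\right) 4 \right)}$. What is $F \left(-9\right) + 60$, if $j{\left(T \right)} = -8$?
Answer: $528$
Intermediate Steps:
$F = -52$ ($F = -44 - 8 = -52$)
$F \left(-9\right) + 60 = \left(-52\right) \left(-9\right) + 60 = 468 + 60 = 528$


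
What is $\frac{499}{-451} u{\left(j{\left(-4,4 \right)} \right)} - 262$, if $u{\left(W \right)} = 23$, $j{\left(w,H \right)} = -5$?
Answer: $- \frac{129639}{451} \approx -287.45$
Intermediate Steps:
$\frac{499}{-451} u{\left(j{\left(-4,4 \right)} \right)} - 262 = \frac{499}{-451} \cdot 23 - 262 = 499 \left(- \frac{1}{451}\right) 23 - 262 = \left(- \frac{499}{451}\right) 23 - 262 = - \frac{11477}{451} - 262 = - \frac{129639}{451}$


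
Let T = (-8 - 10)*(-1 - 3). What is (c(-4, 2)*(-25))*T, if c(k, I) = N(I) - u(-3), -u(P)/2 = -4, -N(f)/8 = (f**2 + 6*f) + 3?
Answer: 288000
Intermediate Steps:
T = 72 (T = -18*(-4) = 72)
N(f) = -24 - 48*f - 8*f**2 (N(f) = -8*((f**2 + 6*f) + 3) = -8*(3 + f**2 + 6*f) = -24 - 48*f - 8*f**2)
u(P) = 8 (u(P) = -2*(-4) = 8)
c(k, I) = -32 - 48*I - 8*I**2 (c(k, I) = (-24 - 48*I - 8*I**2) - 1*8 = (-24 - 48*I - 8*I**2) - 8 = -32 - 48*I - 8*I**2)
(c(-4, 2)*(-25))*T = ((-32 - 48*2 - 8*2**2)*(-25))*72 = ((-32 - 96 - 8*4)*(-25))*72 = ((-32 - 96 - 32)*(-25))*72 = -160*(-25)*72 = 4000*72 = 288000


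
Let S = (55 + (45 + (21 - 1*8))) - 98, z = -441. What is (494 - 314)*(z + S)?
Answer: -76680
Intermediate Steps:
S = 15 (S = (55 + (45 + (21 - 8))) - 98 = (55 + (45 + 13)) - 98 = (55 + 58) - 98 = 113 - 98 = 15)
(494 - 314)*(z + S) = (494 - 314)*(-441 + 15) = 180*(-426) = -76680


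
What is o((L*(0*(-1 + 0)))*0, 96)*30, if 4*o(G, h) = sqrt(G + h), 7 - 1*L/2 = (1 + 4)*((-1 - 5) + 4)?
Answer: 30*sqrt(6) ≈ 73.485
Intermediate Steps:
L = 34 (L = 14 - 2*(1 + 4)*((-1 - 5) + 4) = 14 - 10*(-6 + 4) = 14 - 10*(-2) = 14 - 2*(-10) = 14 + 20 = 34)
o(G, h) = sqrt(G + h)/4
o((L*(0*(-1 + 0)))*0, 96)*30 = (sqrt((34*(0*(-1 + 0)))*0 + 96)/4)*30 = (sqrt((34*(0*(-1)))*0 + 96)/4)*30 = (sqrt((34*0)*0 + 96)/4)*30 = (sqrt(0*0 + 96)/4)*30 = (sqrt(0 + 96)/4)*30 = (sqrt(96)/4)*30 = ((4*sqrt(6))/4)*30 = sqrt(6)*30 = 30*sqrt(6)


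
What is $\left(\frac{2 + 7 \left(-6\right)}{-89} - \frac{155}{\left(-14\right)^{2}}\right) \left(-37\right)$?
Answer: $\frac{220335}{17444} \approx 12.631$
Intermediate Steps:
$\left(\frac{2 + 7 \left(-6\right)}{-89} - \frac{155}{\left(-14\right)^{2}}\right) \left(-37\right) = \left(\left(2 - 42\right) \left(- \frac{1}{89}\right) - \frac{155}{196}\right) \left(-37\right) = \left(\left(-40\right) \left(- \frac{1}{89}\right) - \frac{155}{196}\right) \left(-37\right) = \left(\frac{40}{89} - \frac{155}{196}\right) \left(-37\right) = \left(- \frac{5955}{17444}\right) \left(-37\right) = \frac{220335}{17444}$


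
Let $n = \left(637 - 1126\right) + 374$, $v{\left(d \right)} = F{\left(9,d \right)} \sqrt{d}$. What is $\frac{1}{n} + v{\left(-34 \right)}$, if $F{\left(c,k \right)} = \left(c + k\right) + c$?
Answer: $- \frac{1}{115} - 16 i \sqrt{34} \approx -0.0086956 - 93.295 i$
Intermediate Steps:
$F{\left(c,k \right)} = k + 2 c$
$v{\left(d \right)} = \sqrt{d} \left(18 + d\right)$ ($v{\left(d \right)} = \left(d + 2 \cdot 9\right) \sqrt{d} = \left(d + 18\right) \sqrt{d} = \left(18 + d\right) \sqrt{d} = \sqrt{d} \left(18 + d\right)$)
$n = -115$ ($n = -489 + 374 = -115$)
$\frac{1}{n} + v{\left(-34 \right)} = \frac{1}{-115} + \sqrt{-34} \left(18 - 34\right) = - \frac{1}{115} + i \sqrt{34} \left(-16\right) = - \frac{1}{115} - 16 i \sqrt{34}$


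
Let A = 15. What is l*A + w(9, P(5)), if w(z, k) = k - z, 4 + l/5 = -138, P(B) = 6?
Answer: -10653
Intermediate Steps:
l = -710 (l = -20 + 5*(-138) = -20 - 690 = -710)
l*A + w(9, P(5)) = -710*15 + (6 - 1*9) = -10650 + (6 - 9) = -10650 - 3 = -10653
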